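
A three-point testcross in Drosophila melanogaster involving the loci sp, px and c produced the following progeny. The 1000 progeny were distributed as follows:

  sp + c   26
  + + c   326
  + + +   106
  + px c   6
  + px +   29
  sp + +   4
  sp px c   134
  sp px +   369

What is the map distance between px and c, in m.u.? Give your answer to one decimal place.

The two most frequent reciprocal classes, + + c and sp px +, are the parental types, so the F1 was + + c / sp px +.
The two rarest classes, + px c and sp + +, are the double crossovers. Comparing them with the parentals, only the px allele has switched, so px is the middle locus and the order is sp – px – c.
Crossovers in the px–c interval produce the single-crossover classes + + + and sp px c (106 + 134 = 240) plus the double crossovers (10).
RF(px–c) = (240 + 10) / 1000 = 250/1000 = 0.2500 → 25.0 m.u.

25.0 m.u.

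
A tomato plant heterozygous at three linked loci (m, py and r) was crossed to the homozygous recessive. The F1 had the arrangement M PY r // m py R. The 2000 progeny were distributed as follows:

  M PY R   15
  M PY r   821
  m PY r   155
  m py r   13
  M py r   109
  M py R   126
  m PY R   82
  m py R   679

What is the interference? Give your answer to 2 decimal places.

The two rarest classes, M PY R and m py r, are the double crossovers. Comparing them with the parentals, only the r allele has switched, so r is the middle locus and the order is m – r – py.
m–r: (281 + 28)/2000 = 0.1545; r–py: (191 + 28)/2000 = 0.1095.
Expected DCO frequency = 0.1545 × 0.1095 ≈ 0.01692; observed = 28/2000 ≈ 0.01400.
Coefficient of coincidence = 0.01400/0.01692 ≈ 0.83; interference = 1 − 0.83 = 0.17.

0.17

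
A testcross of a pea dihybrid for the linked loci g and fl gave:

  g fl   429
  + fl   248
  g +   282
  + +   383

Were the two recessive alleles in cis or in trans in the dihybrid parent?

cis

The two most frequent classes are + + (383) and g fl (429); these are the parental (non-recombinant) types.
So the F1 carried + + on one chromosome and g fl on the other — the recessive alleles are on the same chromosome (cis / coupling).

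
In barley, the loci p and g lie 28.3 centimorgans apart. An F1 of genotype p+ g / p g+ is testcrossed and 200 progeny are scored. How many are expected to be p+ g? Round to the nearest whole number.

A map distance of 28.3 centimorgans corresponds to a recombination frequency of 0.283.
The F1 is p+ g / p g+, so p+ g is a parental gamete class with expected frequency (1 − r)/2 = 0.717/2 = 0.3585.
Expected number = 0.3585 × 200 = 71.70 ≈ 72.

72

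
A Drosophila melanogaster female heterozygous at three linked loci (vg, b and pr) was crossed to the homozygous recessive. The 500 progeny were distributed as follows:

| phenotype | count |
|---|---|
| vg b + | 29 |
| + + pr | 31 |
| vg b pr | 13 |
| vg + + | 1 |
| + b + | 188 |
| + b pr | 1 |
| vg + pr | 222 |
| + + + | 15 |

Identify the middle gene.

The two most frequent reciprocal classes, vg + pr and + b +, are the parental types, so the F1 was vg + pr / + b +.
The two rarest classes, vg + + and + b pr, are the double crossovers. Comparing them with the parentals, only the pr allele has switched, so pr is the middle locus and the order is b – pr – vg.

pr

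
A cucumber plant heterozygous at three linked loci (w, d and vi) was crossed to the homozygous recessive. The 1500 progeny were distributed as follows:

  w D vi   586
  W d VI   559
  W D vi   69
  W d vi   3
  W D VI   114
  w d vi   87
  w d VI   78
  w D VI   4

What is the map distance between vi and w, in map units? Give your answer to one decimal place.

The two most frequent reciprocal classes, W d VI and w D vi, are the parental types, so the F1 was W d VI / w D vi.
The two rarest classes, W d vi and w D VI, are the double crossovers. Comparing them with the parentals, only the vi allele has switched, so vi is the middle locus and the order is w – vi – d.
Crossovers in the w–vi interval produce the single-crossover classes w d VI and W D vi (78 + 69 = 147) plus the double crossovers (7).
RF(w–vi) = (147 + 7) / 1500 = 154/1500 = 0.1027 → 10.3 map units.

10.3 map units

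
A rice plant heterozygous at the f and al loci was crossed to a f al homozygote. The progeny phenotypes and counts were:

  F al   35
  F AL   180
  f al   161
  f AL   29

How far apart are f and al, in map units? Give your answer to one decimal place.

The two most frequent classes, F AL (180) and f al (161), are the parental types, so the F1 was F AL / f al.
The recombinant classes are F al and f AL: 35 + 29 = 64.
Recombination frequency = 64/405 = 0.1580 ≈ 15.8%, i.e. 15.8 map units.

15.8 map units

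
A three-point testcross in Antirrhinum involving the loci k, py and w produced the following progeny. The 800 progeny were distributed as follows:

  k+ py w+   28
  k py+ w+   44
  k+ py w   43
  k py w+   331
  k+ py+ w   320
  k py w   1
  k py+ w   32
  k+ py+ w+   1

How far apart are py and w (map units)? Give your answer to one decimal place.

11.1 map units

The two most frequent reciprocal classes, k+ py+ w and k py w+, are the parental types, so the F1 was k+ py+ w / k py w+.
The two rarest classes, k+ py+ w+ and k py w, are the double crossovers. Comparing them with the parentals, only the w allele has switched, so w is the middle locus and the order is py – w – k.
Crossovers in the py–w interval produce the single-crossover classes k+ py w and k py+ w+ (43 + 44 = 87) plus the double crossovers (2).
RF(py–w) = (87 + 2) / 800 = 89/800 = 0.1113 → 11.1 map units.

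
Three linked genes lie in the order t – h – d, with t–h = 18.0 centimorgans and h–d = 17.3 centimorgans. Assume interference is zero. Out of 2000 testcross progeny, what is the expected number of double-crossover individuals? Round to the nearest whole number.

Map distances give recombination frequencies of 0.180 and 0.173 for the two intervals.
With no interference, expected double-crossover frequency = 0.180 × 0.173 = 0.03114.
Expected number = 0.03114 × 2000 = 62.28 ≈ 62.

62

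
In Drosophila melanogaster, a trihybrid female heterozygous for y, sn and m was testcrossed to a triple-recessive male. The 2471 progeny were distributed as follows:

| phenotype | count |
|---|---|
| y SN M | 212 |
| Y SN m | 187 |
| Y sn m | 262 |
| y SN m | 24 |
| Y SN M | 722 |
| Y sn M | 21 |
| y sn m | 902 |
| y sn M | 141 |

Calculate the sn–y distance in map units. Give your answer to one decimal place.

The two most frequent reciprocal classes, Y SN M and y sn m, are the parental types, so the F1 was Y SN M / y sn m.
The two rarest classes, Y sn M and y SN m, are the double crossovers. Comparing them with the parentals, only the sn allele has switched, so sn is the middle locus and the order is m – sn – y.
Crossovers in the sn–y interval produce the single-crossover classes y SN M and Y sn m (212 + 262 = 474) plus the double crossovers (45).
RF(sn–y) = (474 + 45) / 2471 = 519/2471 = 0.2100 → 21.0 map units.

21.0 map units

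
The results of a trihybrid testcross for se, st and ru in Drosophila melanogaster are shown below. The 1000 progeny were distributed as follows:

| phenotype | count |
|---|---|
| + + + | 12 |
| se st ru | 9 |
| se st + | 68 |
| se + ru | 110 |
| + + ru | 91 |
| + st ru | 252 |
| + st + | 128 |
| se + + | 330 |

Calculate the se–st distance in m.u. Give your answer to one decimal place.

The two most frequent reciprocal classes, se + + and + st ru, are the parental types, so the F1 was se + + / + st ru.
The two rarest classes, + + + and se st ru, are the double crossovers. Comparing them with the parentals, only the se allele has switched, so se is the middle locus and the order is ru – se – st.
Crossovers in the se–st interval produce the single-crossover classes se st + and + + ru (68 + 91 = 159) plus the double crossovers (21).
RF(se–st) = (159 + 21) / 1000 = 180/1000 = 0.1800 → 18.0 m.u.

18.0 m.u.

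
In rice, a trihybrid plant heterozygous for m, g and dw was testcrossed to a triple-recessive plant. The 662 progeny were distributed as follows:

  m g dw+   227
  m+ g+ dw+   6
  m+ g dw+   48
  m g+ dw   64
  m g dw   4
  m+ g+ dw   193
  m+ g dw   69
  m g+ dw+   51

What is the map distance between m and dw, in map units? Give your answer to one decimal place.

The two most frequent reciprocal classes, m+ g+ dw and m g dw+, are the parental types, so the F1 was m+ g+ dw / m g dw+.
The two rarest classes, m+ g+ dw+ and m g dw, are the double crossovers. Comparing them with the parentals, only the dw allele has switched, so dw is the middle locus and the order is g – dw – m.
Crossovers in the dw–m interval produce the single-crossover classes m g+ dw and m+ g dw+ (64 + 48 = 112) plus the double crossovers (10).
RF(dw–m) = (112 + 10) / 662 = 122/662 = 0.1843 → 18.4 map units.

18.4 map units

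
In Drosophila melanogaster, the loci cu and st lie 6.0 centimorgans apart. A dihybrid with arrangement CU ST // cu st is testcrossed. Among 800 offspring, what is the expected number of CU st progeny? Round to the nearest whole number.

24

A map distance of 6.0 centimorgans corresponds to a recombination frequency of 0.060.
The F1 is CU ST / cu st, so CU st is a recombinant gamete class with expected frequency r/2 = 0.060/2 = 0.0300.
Expected number = 0.0300 × 800 = 24.00 ≈ 24.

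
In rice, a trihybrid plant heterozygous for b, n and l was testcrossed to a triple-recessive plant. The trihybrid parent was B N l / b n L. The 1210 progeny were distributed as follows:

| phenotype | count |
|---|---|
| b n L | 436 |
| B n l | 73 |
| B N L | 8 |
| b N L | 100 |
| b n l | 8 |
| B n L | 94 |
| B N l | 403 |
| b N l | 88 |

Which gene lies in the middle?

l

The two rarest classes, B N L and b n l, are the double crossovers. Comparing them with the parentals, only the l allele has switched, so l is the middle locus and the order is b – l – n.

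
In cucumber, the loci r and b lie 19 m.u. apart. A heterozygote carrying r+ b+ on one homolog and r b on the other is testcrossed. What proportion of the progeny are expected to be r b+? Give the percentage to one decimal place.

A map distance of 19 m.u. corresponds to a recombination frequency of 0.190.
The F1 is r+ b+ / r b, so r b+ is a recombinant gamete class with expected frequency r/2 = 0.190/2 = 0.0950.
That is 0.0950 = 9.5% of the progeny.

9.5%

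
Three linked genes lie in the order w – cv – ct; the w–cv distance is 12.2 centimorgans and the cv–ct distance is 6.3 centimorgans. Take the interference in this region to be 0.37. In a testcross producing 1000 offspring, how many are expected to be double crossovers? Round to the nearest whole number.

Map distances give recombination frequencies of 0.122 and 0.063 for the two intervals.
With interference 0.37 (so coincidence = 0.63), expected double-crossover frequency = 0.122 × 0.063 × 0.63 = 0.00484.
Expected number = 0.00484 × 1000 = 4.84 ≈ 5.

5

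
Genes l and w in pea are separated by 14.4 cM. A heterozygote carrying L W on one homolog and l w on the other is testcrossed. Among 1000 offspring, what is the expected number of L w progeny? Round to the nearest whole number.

A map distance of 14.4 cM corresponds to a recombination frequency of 0.144.
The F1 is L W / l w, so L w is a recombinant gamete class with expected frequency r/2 = 0.144/2 = 0.0720.
Expected number = 0.0720 × 1000 = 72.00 ≈ 72.

72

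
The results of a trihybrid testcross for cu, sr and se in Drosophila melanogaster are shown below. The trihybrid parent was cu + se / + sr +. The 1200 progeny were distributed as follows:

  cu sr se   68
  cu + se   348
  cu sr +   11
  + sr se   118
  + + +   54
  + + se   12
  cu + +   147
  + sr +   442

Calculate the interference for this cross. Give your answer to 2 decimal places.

0.34

The two rarest classes, + + se and cu sr +, are the double crossovers. Comparing them with the parentals, only the cu allele has switched, so cu is the middle locus and the order is sr – cu – se.
sr–cu: (122 + 23)/1200 = 0.1208; cu–se: (265 + 23)/1200 = 0.2400.
Expected DCO frequency = 0.1208 × 0.2400 ≈ 0.02899; observed = 23/1200 ≈ 0.01917.
Coefficient of coincidence = 0.01917/0.02899 ≈ 0.66; interference = 1 − 0.66 = 0.34.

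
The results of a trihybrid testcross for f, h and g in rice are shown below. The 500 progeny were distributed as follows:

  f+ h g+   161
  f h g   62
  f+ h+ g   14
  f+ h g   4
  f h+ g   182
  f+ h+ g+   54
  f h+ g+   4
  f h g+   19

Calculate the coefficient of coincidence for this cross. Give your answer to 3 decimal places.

0.787

The two most frequent reciprocal classes, f h+ g and f+ h g+, are the parental types, so the F1 was f h+ g / f+ h g+.
The two rarest classes, f h+ g+ and f+ h g, are the double crossovers. Comparing them with the parentals, only the g allele has switched, so g is the middle locus and the order is f – g – h.
f–g: (33 + 8)/500 = 0.0820; g–h: (116 + 8)/500 = 0.2480.
Expected DCO frequency = 0.0820 × 0.2480 ≈ 0.02034; observed = 8/500 ≈ 0.01600.
Coefficient of coincidence = 0.01600/0.02034 ≈ 0.787.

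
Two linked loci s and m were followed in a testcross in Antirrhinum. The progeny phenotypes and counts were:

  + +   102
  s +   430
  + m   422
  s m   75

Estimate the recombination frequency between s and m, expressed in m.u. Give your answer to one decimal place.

17.2 m.u.

The two most frequent classes, + m (422) and s + (430), are the parental types, so the F1 was + m / s +.
The recombinant classes are + + and s m: 102 + 75 = 177.
Recombination frequency = 177/1029 = 0.1720 ≈ 17.2%, i.e. 17.2 m.u.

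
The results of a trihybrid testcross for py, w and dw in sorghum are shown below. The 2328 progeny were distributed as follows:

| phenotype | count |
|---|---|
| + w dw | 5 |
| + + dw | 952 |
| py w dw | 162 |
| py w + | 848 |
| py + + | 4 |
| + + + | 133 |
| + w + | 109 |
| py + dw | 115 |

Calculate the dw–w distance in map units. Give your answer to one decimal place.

13.1 map units

The two most frequent reciprocal classes, py w + and + + dw, are the parental types, so the F1 was py w + / + + dw.
The two rarest classes, py + + and + w dw, are the double crossovers. Comparing them with the parentals, only the w allele has switched, so w is the middle locus and the order is py – w – dw.
Crossovers in the w–dw interval produce the single-crossover classes py w dw and + + + (162 + 133 = 295) plus the double crossovers (9).
RF(w–dw) = (295 + 9) / 2328 = 304/2328 = 0.1306 → 13.1 map units.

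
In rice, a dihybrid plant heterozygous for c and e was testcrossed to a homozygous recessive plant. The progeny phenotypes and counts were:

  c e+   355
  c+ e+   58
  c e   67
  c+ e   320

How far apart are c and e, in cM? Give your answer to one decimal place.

The two most frequent classes, c+ e (320) and c e+ (355), are the parental types, so the F1 was c+ e / c e+.
The recombinant classes are c+ e+ and c e: 58 + 67 = 125.
Recombination frequency = 125/800 = 0.1562 ≈ 15.6%, i.e. 15.6 cM.

15.6 cM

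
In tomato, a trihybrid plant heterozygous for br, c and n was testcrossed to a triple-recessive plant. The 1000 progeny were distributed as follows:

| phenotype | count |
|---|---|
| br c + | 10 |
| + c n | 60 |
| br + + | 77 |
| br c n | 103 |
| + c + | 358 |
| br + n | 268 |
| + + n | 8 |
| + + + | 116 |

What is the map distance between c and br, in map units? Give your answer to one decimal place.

The two most frequent reciprocal classes, br + n and + c +, are the parental types, so the F1 was br + n / + c +.
The two rarest classes, + + n and br c +, are the double crossovers. Comparing them with the parentals, only the br allele has switched, so br is the middle locus and the order is n – br – c.
Crossovers in the br–c interval produce the single-crossover classes br c n and + + + (103 + 116 = 219) plus the double crossovers (18).
RF(br–c) = (219 + 18) / 1000 = 237/1000 = 0.2370 → 23.7 map units.

23.7 map units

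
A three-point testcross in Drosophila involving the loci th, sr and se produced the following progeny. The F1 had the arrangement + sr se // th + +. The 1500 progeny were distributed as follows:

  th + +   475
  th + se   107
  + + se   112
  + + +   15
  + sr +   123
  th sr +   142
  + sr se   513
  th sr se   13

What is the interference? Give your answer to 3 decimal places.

The two rarest classes, th sr se and + + +, are the double crossovers. Comparing them with the parentals, only the th allele has switched, so th is the middle locus and the order is sr – th – se.
sr–th: (254 + 28)/1500 = 0.1880; th–se: (230 + 28)/1500 = 0.1720.
Expected DCO frequency = 0.1880 × 0.1720 ≈ 0.03234; observed = 28/1500 ≈ 0.01867.
Coefficient of coincidence = 0.01867/0.03234 ≈ 0.577; interference = 1 − 0.577 = 0.423.

0.423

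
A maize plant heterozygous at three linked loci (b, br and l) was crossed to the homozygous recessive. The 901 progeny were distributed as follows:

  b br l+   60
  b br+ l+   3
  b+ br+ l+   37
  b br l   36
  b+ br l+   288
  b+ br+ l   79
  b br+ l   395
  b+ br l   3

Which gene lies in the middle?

l

The two most frequent reciprocal classes, b br+ l and b+ br l+, are the parental types, so the F1 was b br+ l / b+ br l+.
The two rarest classes, b br+ l+ and b+ br l, are the double crossovers. Comparing them with the parentals, only the l allele has switched, so l is the middle locus and the order is b – l – br.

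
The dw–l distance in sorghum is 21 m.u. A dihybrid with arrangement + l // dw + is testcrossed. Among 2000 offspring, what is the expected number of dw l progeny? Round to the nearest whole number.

210

A map distance of 21 m.u. corresponds to a recombination frequency of 0.210.
The F1 is + l / dw +, so dw l is a recombinant gamete class with expected frequency r/2 = 0.210/2 = 0.1050.
Expected number = 0.1050 × 2000 = 210.00 ≈ 210.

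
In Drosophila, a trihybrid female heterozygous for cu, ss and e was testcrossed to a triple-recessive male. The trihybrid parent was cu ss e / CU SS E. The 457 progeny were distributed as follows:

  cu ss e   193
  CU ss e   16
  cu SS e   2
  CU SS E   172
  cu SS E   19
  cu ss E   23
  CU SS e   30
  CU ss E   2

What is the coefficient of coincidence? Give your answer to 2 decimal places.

The two rarest classes, cu SS e and CU ss E, are the double crossovers. Comparing them with the parentals, only the ss allele has switched, so ss is the middle locus and the order is e – ss – cu.
e–ss: (53 + 4)/457 = 0.1247; ss–cu: (35 + 4)/457 = 0.0853.
Expected DCO frequency = 0.1247 × 0.0853 ≈ 0.01064; observed = 4/457 ≈ 0.00875.
Coefficient of coincidence = 0.00875/0.01064 ≈ 0.82.

0.82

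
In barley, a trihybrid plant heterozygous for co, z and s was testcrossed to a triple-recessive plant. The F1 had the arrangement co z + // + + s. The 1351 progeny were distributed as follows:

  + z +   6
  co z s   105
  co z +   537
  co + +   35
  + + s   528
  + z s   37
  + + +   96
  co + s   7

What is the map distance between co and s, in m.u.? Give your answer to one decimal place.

15.8 m.u.

The two rarest classes, + z + and co + s, are the double crossovers. Comparing them with the parentals, only the co allele has switched, so co is the middle locus and the order is z – co – s.
Crossovers in the co–s interval produce the single-crossover classes co z s and + + + (105 + 96 = 201) plus the double crossovers (13).
RF(co–s) = (201 + 13) / 1351 = 214/1351 = 0.1584 → 15.8 m.u.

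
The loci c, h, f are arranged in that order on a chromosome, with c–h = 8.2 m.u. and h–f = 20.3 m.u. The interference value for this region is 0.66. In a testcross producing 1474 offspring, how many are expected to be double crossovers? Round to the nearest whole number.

Map distances give recombination frequencies of 0.082 and 0.203 for the two intervals.
With interference 0.66 (so coincidence = 0.34), expected double-crossover frequency = 0.082 × 0.203 × 0.34 = 0.00566.
Expected number = 0.00566 × 1474 = 8.34 ≈ 8.

8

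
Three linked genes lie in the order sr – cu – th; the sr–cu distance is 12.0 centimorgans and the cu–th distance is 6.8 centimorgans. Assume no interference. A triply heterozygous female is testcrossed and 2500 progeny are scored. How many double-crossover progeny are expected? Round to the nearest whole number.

Map distances give recombination frequencies of 0.120 and 0.068 for the two intervals.
With no interference, expected double-crossover frequency = 0.120 × 0.068 = 0.00816.
Expected number = 0.00816 × 2500 = 20.40 ≈ 20.

20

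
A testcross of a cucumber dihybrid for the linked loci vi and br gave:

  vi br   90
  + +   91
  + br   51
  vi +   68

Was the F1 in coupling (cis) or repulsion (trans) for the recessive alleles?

cis

The two most frequent classes are + + (91) and vi br (90); these are the parental (non-recombinant) types.
So the F1 carried + + on one chromosome and vi br on the other — the recessive alleles are on the same chromosome (cis / coupling).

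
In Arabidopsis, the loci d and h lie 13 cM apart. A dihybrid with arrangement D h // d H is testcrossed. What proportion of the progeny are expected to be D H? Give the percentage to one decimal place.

A map distance of 13 cM corresponds to a recombination frequency of 0.130.
The F1 is D h / d H, so D H is a recombinant gamete class with expected frequency r/2 = 0.130/2 = 0.0650.
That is 0.0650 = 6.5% of the progeny.

6.5%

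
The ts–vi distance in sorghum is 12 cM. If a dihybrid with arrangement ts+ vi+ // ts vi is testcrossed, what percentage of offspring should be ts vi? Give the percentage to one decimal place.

44.0%

A map distance of 12 cM corresponds to a recombination frequency of 0.120.
The F1 is ts+ vi+ / ts vi, so ts vi is a parental gamete class with expected frequency (1 − r)/2 = 0.880/2 = 0.4400.
That is 0.4400 = 44.0% of the progeny.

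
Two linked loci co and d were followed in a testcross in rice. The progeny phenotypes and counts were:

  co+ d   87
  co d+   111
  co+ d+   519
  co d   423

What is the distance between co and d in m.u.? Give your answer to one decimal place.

17.4 m.u.

The two most frequent classes, co+ d+ (519) and co d (423), are the parental types, so the F1 was co+ d+ / co d.
The recombinant classes are co+ d and co d+: 87 + 111 = 198.
Recombination frequency = 198/1140 = 0.1737 ≈ 17.4%, i.e. 17.4 m.u.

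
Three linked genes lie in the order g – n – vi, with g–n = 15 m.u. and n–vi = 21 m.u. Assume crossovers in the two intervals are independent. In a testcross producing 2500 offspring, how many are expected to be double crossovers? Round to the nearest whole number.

79

Map distances give recombination frequencies of 0.150 and 0.210 for the two intervals.
With no interference, expected double-crossover frequency = 0.150 × 0.210 = 0.03150.
Expected number = 0.03150 × 2500 = 78.75 ≈ 79.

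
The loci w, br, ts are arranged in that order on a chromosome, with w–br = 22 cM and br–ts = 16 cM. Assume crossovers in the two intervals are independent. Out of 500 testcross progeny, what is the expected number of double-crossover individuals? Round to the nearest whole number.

Map distances give recombination frequencies of 0.220 and 0.160 for the two intervals.
With no interference, expected double-crossover frequency = 0.220 × 0.160 = 0.03520.
Expected number = 0.03520 × 500 = 17.60 ≈ 18.

18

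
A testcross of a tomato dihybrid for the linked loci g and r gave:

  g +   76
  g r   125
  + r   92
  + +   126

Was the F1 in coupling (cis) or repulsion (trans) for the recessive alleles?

The two most frequent classes are + + (126) and g r (125); these are the parental (non-recombinant) types.
So the F1 carried + + on one chromosome and g r on the other — the recessive alleles are on the same chromosome (cis / coupling).

cis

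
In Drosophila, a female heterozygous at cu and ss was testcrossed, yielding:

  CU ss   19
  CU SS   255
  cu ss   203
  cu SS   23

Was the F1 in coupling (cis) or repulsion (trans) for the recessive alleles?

The two most frequent classes are CU SS (255) and cu ss (203); these are the parental (non-recombinant) types.
So the F1 carried CU SS on one chromosome and cu ss on the other — the recessive alleles are on the same chromosome (cis / coupling).

cis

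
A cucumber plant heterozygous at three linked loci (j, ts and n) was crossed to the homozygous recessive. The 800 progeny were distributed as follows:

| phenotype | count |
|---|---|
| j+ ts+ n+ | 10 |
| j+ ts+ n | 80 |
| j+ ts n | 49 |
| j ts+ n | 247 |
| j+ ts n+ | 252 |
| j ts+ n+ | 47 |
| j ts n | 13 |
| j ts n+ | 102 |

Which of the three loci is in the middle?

ts

The two most frequent reciprocal classes, j+ ts n+ and j ts+ n, are the parental types, so the F1 was j+ ts n+ / j ts+ n.
The two rarest classes, j+ ts+ n+ and j ts n, are the double crossovers. Comparing them with the parentals, only the ts allele has switched, so ts is the middle locus and the order is n – ts – j.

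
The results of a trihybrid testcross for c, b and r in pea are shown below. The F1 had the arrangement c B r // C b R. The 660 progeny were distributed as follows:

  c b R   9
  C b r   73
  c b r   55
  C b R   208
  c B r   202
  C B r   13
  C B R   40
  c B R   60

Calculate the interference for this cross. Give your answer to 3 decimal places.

The two rarest classes, C B r and c b R, are the double crossovers. Comparing them with the parentals, only the c allele has switched, so c is the middle locus and the order is r – c – b.
r–c: (133 + 22)/660 = 0.2348; c–b: (95 + 22)/660 = 0.1773.
Expected DCO frequency = 0.2348 × 0.1773 ≈ 0.04163; observed = 22/660 ≈ 0.03333.
Coefficient of coincidence = 0.03333/0.04163 ≈ 0.801; interference = 1 − 0.801 = 0.199.

0.199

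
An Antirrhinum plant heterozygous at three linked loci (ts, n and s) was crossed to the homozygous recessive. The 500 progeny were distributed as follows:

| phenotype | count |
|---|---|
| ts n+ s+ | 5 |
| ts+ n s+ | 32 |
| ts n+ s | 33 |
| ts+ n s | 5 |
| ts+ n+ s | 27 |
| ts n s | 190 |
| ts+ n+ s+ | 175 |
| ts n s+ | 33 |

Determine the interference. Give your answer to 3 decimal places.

0.048

The two most frequent reciprocal classes, ts n s and ts+ n+ s+, are the parental types, so the F1 was ts n s / ts+ n+ s+.
The two rarest classes, ts+ n s and ts n+ s+, are the double crossovers. Comparing them with the parentals, only the ts allele has switched, so ts is the middle locus and the order is n – ts – s.
n–ts: (65 + 10)/500 = 0.1500; ts–s: (60 + 10)/500 = 0.1400.
Expected DCO frequency = 0.1500 × 0.1400 ≈ 0.02100; observed = 10/500 ≈ 0.02000.
Coefficient of coincidence = 0.02000/0.02100 ≈ 0.952; interference = 1 − 0.952 = 0.048.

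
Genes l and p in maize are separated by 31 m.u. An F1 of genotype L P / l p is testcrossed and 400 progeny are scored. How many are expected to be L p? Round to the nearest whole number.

62

A map distance of 31 m.u. corresponds to a recombination frequency of 0.310.
The F1 is L P / l p, so L p is a recombinant gamete class with expected frequency r/2 = 0.310/2 = 0.1550.
Expected number = 0.1550 × 400 = 62.00 ≈ 62.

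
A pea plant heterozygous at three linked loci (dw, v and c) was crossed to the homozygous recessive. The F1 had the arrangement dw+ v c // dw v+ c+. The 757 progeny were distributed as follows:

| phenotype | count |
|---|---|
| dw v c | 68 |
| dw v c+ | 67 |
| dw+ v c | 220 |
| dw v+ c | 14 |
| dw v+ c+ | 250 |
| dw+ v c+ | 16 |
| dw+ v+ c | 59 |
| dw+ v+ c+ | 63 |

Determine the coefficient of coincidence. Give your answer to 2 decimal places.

The two rarest classes, dw+ v c+ and dw v+ c, are the double crossovers. Comparing them with the parentals, only the c allele has switched, so c is the middle locus and the order is v – c – dw.
v–c: (126 + 30)/757 = 0.2061; c–dw: (131 + 30)/757 = 0.2127.
Expected DCO frequency = 0.2061 × 0.2127 ≈ 0.04384; observed = 30/757 ≈ 0.03963.
Coefficient of coincidence = 0.03963/0.04384 ≈ 0.90.

0.90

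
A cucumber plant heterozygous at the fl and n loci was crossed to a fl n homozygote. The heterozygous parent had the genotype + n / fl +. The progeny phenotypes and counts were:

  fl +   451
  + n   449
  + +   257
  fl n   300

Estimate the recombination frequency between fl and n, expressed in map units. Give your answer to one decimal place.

38.2 map units

The recombinant classes are + + and fl n: 257 + 300 = 557.
Recombination frequency = 557/1457 = 0.3823 ≈ 38.2%, i.e. 38.2 map units.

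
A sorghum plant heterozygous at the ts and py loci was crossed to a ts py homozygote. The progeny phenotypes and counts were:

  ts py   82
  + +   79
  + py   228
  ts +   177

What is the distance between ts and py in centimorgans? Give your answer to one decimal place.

28.4 centimorgans

The two most frequent classes, + py (228) and ts + (177), are the parental types, so the F1 was + py / ts +.
The recombinant classes are + + and ts py: 79 + 82 = 161.
Recombination frequency = 161/566 = 0.2845 ≈ 28.4%, i.e. 28.4 centimorgans.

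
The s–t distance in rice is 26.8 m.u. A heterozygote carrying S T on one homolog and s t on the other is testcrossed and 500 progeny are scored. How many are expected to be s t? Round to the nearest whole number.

A map distance of 26.8 m.u. corresponds to a recombination frequency of 0.268.
The F1 is S T / s t, so s t is a parental gamete class with expected frequency (1 − r)/2 = 0.732/2 = 0.3660.
Expected number = 0.3660 × 500 = 183.00 ≈ 183.

183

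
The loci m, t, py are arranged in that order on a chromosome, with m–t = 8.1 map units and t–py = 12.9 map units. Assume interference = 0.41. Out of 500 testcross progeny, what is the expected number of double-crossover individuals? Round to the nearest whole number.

Map distances give recombination frequencies of 0.081 and 0.129 for the two intervals.
With interference 0.41 (so coincidence = 0.59), expected double-crossover frequency = 0.081 × 0.129 × 0.59 = 0.00616.
Expected number = 0.00616 × 500 = 3.08 ≈ 3.

3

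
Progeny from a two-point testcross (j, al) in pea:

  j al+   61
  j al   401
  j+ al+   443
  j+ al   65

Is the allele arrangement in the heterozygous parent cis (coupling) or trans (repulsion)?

The two most frequent classes are j+ al+ (443) and j al (401); these are the parental (non-recombinant) types.
So the F1 carried j+ al+ on one chromosome and j al on the other — the recessive alleles are on the same chromosome (cis / coupling).

cis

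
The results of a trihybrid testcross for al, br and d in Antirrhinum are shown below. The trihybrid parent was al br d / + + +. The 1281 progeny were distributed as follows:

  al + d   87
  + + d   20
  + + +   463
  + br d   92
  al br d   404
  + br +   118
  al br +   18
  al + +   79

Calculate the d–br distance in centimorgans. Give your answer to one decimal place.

The two rarest classes, al br + and + + d, are the double crossovers. Comparing them with the parentals, only the d allele has switched, so d is the middle locus and the order is al – d – br.
Crossovers in the d–br interval produce the single-crossover classes al + d and + br + (87 + 118 = 205) plus the double crossovers (38).
RF(d–br) = (205 + 38) / 1281 = 243/1281 = 0.1897 → 19.0 centimorgans.

19.0 centimorgans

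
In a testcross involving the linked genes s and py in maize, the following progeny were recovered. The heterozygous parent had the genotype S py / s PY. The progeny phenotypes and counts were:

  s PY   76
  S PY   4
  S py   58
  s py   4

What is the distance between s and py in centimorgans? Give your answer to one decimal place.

5.6 centimorgans

The recombinant classes are S PY and s py: 4 + 4 = 8.
Recombination frequency = 8/142 = 0.0563 ≈ 5.6%, i.e. 5.6 centimorgans.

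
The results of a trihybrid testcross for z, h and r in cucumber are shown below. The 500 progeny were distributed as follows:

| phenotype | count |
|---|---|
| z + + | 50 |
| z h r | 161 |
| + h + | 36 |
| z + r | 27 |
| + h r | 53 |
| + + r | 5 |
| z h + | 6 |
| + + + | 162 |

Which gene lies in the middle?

r

The two most frequent reciprocal classes, + + + and z h r, are the parental types, so the F1 was + + + / z h r.
The two rarest classes, + + r and z h +, are the double crossovers. Comparing them with the parentals, only the r allele has switched, so r is the middle locus and the order is h – r – z.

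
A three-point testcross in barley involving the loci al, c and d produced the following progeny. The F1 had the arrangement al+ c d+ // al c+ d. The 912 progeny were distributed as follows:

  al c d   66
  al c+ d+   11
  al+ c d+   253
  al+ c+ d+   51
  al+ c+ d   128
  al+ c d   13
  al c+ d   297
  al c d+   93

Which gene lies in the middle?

d

The two rarest classes, al+ c d and al c+ d+, are the double crossovers. Comparing them with the parentals, only the d allele has switched, so d is the middle locus and the order is c – d – al.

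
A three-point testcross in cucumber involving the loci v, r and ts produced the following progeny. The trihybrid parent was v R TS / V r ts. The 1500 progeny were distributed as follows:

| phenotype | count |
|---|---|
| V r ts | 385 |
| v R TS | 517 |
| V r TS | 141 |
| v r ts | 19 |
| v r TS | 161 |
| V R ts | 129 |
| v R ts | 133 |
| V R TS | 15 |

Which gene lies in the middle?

v

The two rarest classes, V R TS and v r ts, are the double crossovers. Comparing them with the parentals, only the v allele has switched, so v is the middle locus and the order is ts – v – r.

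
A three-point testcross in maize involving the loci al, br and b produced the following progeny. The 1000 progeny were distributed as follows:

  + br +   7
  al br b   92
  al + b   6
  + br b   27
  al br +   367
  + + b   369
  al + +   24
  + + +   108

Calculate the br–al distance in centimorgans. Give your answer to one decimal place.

6.4 centimorgans

The two most frequent reciprocal classes, al br + and + + b, are the parental types, so the F1 was al br + / + + b.
The two rarest classes, + br + and al + b, are the double crossovers. Comparing them with the parentals, only the al allele has switched, so al is the middle locus and the order is br – al – b.
Crossovers in the br–al interval produce the single-crossover classes al + + and + br b (24 + 27 = 51) plus the double crossovers (13).
RF(br–al) = (51 + 13) / 1000 = 64/1000 = 0.0640 → 6.4 centimorgans.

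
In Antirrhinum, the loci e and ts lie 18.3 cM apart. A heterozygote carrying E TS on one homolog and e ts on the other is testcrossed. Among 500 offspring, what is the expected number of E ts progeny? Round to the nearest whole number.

A map distance of 18.3 cM corresponds to a recombination frequency of 0.183.
The F1 is E TS / e ts, so E ts is a recombinant gamete class with expected frequency r/2 = 0.183/2 = 0.0915.
Expected number = 0.0915 × 500 = 45.75 ≈ 46.

46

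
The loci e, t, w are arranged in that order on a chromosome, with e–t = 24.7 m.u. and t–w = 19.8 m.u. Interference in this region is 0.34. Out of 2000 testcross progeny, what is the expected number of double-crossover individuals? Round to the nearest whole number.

65

Map distances give recombination frequencies of 0.247 and 0.198 for the two intervals.
With interference 0.34 (so coincidence = 0.66), expected double-crossover frequency = 0.247 × 0.198 × 0.66 = 0.03228.
Expected number = 0.03228 × 2000 = 64.56 ≈ 65.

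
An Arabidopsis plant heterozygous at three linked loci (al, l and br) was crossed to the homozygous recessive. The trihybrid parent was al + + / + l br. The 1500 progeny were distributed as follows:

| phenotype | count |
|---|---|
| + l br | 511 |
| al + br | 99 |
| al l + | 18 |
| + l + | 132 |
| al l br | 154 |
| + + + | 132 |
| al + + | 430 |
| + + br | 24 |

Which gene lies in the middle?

l

The two rarest classes, al l + and + + br, are the double crossovers. Comparing them with the parentals, only the l allele has switched, so l is the middle locus and the order is br – l – al.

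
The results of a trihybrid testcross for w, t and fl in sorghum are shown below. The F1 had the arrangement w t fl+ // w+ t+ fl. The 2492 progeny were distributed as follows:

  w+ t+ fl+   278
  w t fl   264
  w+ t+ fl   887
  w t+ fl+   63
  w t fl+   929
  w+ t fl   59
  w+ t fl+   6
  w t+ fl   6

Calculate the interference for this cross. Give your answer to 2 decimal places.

The two rarest classes, w+ t fl+ and w t+ fl, are the double crossovers. Comparing them with the parentals, only the w allele has switched, so w is the middle locus and the order is fl – w – t.
fl–w: (542 + 12)/2492 = 0.2223; w–t: (122 + 12)/2492 = 0.0538.
Expected DCO frequency = 0.2223 × 0.0538 ≈ 0.01196; observed = 12/2492 ≈ 0.00482.
Coefficient of coincidence = 0.00482/0.01196 ≈ 0.40; interference = 1 − 0.40 = 0.60.

0.60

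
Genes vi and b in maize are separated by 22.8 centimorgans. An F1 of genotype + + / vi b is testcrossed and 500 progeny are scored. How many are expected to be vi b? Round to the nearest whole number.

193

A map distance of 22.8 centimorgans corresponds to a recombination frequency of 0.228.
The F1 is + + / vi b, so vi b is a parental gamete class with expected frequency (1 − r)/2 = 0.772/2 = 0.3860.
Expected number = 0.3860 × 500 = 193.00 ≈ 193.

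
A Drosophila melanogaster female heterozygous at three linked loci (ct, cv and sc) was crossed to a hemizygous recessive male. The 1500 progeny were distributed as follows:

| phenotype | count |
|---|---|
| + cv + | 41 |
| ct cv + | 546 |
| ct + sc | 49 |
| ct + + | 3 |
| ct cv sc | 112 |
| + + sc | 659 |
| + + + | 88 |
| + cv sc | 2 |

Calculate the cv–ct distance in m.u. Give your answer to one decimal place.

The two most frequent reciprocal classes, + + sc and ct cv +, are the parental types, so the F1 was + + sc / ct cv +.
The two rarest classes, + cv sc and ct + +, are the double crossovers. Comparing them with the parentals, only the cv allele has switched, so cv is the middle locus and the order is ct – cv – sc.
Crossovers in the ct–cv interval produce the single-crossover classes ct + sc and + cv + (49 + 41 = 90) plus the double crossovers (5).
RF(ct–cv) = (90 + 5) / 1500 = 95/1500 = 0.0633 → 6.3 m.u.

6.3 m.u.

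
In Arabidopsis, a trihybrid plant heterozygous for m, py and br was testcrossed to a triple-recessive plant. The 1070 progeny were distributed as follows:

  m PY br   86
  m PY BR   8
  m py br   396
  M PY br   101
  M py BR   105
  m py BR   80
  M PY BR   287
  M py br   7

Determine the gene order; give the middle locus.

m

The two most frequent reciprocal classes, m py br and M PY BR, are the parental types, so the F1 was m py br / M PY BR.
The two rarest classes, M py br and m PY BR, are the double crossovers. Comparing them with the parentals, only the m allele has switched, so m is the middle locus and the order is br – m – py.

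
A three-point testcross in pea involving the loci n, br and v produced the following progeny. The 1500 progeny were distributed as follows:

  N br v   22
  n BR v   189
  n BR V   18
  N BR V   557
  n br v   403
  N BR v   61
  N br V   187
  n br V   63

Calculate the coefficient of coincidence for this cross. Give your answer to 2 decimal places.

The two most frequent reciprocal classes, n br v and N BR V, are the parental types, so the F1 was n br v / N BR V.
The two rarest classes, N br v and n BR V, are the double crossovers. Comparing them with the parentals, only the n allele has switched, so n is the middle locus and the order is v – n – br.
v–n: (124 + 40)/1500 = 0.1093; n–br: (376 + 40)/1500 = 0.2773.
Expected DCO frequency = 0.1093 × 0.2773 ≈ 0.03031; observed = 40/1500 ≈ 0.02667.
Coefficient of coincidence = 0.02667/0.03031 ≈ 0.88.

0.88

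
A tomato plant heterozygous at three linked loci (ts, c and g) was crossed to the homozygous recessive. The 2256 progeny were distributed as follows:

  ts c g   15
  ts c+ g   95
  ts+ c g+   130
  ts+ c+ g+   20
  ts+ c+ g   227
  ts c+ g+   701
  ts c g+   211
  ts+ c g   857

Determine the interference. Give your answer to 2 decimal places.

0.36

The two most frequent reciprocal classes, ts+ c g and ts c+ g+, are the parental types, so the F1 was ts+ c g / ts c+ g+.
The two rarest classes, ts c g and ts+ c+ g+, are the double crossovers. Comparing them with the parentals, only the ts allele has switched, so ts is the middle locus and the order is g – ts – c.
g–ts: (225 + 35)/2256 = 0.1152; ts–c: (438 + 35)/2256 = 0.2097.
Expected DCO frequency = 0.1152 × 0.2097 ≈ 0.02416; observed = 35/2256 ≈ 0.01551.
Coefficient of coincidence = 0.01551/0.02416 ≈ 0.64; interference = 1 − 0.64 = 0.36.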